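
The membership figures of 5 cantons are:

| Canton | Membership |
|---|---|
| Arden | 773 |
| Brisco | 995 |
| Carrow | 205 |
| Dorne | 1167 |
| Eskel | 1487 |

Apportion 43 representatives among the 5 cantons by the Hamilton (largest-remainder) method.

Arden: 7, Brisco: 9, Carrow: 2, Dorne: 11, Eskel: 14

Standard divisor: 4627 ÷ 43 ≈ 107.605.
Standard quotas: Arden 7.184, Brisco 9.247, Carrow 1.905, Dorne 10.845, Eskel 13.819.
Lower quotas: Arden 7, Brisco 9, Carrow 1, Dorne 10, Eskel 13 (sum 40, leaving 3 seats).
Remainders in descending order: Carrow 0.905, Dorne 0.845, Eskel 0.819, Brisco 0.247, Arden 0.184.
Largest remainders: Carrow, Dorne, Eskel receive the extra seats.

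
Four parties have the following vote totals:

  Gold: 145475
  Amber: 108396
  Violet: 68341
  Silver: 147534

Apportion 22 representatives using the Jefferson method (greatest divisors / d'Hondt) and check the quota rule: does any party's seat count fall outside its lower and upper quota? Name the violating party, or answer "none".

Standard quotas: Gold 6.813, Amber 5.077, Violet 3.201, Silver 6.910.
Jefferson allocation: Gold 7, Amber 5, Violet 3, Silver 7.
Every allocation lies between the lower and upper quota.

none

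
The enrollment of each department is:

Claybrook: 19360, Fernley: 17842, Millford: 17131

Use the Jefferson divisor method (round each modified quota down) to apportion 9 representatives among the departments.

Standard divisor 54333/9 ≈ 6037; standard quotas: Claybrook 3.207, Fernley 2.955, Millford 2.838.
Rounding down gives 3, 2, 2 = 7 seats, so the divisor must be adjusted.
With modified divisor 5300: modified quotas Claybrook 3.653, Fernley 3.366, Millford 3.232.
Rounding down: Claybrook 3, Fernley 3, Millford 3 (total 9).

Claybrook=3, Fernley=3, Millford=3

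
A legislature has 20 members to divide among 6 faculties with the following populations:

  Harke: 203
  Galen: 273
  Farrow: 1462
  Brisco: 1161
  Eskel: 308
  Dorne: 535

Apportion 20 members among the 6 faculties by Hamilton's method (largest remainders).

Standard divisor: 3942 ÷ 20 ≈ 197.1.
Standard quotas: Harke 1.030, Galen 1.385, Farrow 7.418, Brisco 5.890, Eskel 1.563, Dorne 2.714.
Lower quotas: Harke 1, Galen 1, Farrow 7, Brisco 5, Eskel 1, Dorne 2 (sum 17, leaving 3 seats).
Remainders in descending order: Brisco 0.890, Dorne 0.714, Eskel 0.563, Farrow 0.418, Galen 0.385, Harke 0.030.
The surplus seats go to Brisco, Dorne, Eskel.

Harke=1, Galen=1, Farrow=7, Brisco=6, Eskel=2, Dorne=3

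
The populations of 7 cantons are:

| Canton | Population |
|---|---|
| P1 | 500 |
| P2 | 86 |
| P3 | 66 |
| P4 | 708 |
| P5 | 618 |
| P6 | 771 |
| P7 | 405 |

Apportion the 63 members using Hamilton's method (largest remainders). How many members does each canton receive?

The standard divisor is 3154/63 ≈ 50.063.
Standard quotas: P1 9.987, P2 1.718, P3 1.318, P4 14.142, P5 12.344, P6 15.400, P7 8.090.
Lower quotas: P1 9, P2 1, P3 1, P4 14, P5 12, P6 15, P7 8 (sum 60, leaving 3 seats).
Remainders in descending order: P1 0.987, P2 0.718, P6 0.400, P5 0.344, P3 0.318, P4 0.142, P7 0.090.
The surplus seats go to P1, P2, P6.

P1=10; P2=2; P3=1; P4=14; P5=12; P6=16; P7=8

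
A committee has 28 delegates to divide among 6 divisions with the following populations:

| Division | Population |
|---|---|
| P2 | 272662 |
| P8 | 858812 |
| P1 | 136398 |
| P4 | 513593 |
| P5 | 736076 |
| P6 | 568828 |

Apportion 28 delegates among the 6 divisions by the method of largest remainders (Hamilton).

P2 2; P8 8; P1 1; P4 5; P5 7; P6 5

Standard divisor: 3086369 ÷ 28 ≈ 110227.464.
Standard quotas: P2 2.4736, P8 7.7913, P1 1.2374, P4 4.6594, P5 6.6778, P6 5.1605.
Lower quotas: P2 2, P8 7, P1 1, P4 4, P5 6, P6 5 (sum 25, leaving 3 seats).
Remainders in descending order: P8 0.7913, P5 0.6778, P4 0.6594, P2 0.4736, P1 0.2374, P6 0.1605.
Largest remainders: P8, P5, P4 receive the extra seats.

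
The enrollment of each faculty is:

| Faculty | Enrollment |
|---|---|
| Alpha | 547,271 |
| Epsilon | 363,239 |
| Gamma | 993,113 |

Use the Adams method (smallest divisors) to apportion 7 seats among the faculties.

Standard divisor 1903623/7 ≈ 271946.143; standard quotas: Alpha 2.012, Epsilon 1.336, Gamma 3.652.
Rounding up gives 3, 2, 4 = 9 seats, so the divisor must be adjusted.
With modified divisor 347100: modified quotas Alpha 1.577, Epsilon 1.046, Gamma 2.861.
Rounding up: Alpha 2, Epsilon 2, Gamma 3 (total 7).

Alpha 2, Epsilon 2, Gamma 3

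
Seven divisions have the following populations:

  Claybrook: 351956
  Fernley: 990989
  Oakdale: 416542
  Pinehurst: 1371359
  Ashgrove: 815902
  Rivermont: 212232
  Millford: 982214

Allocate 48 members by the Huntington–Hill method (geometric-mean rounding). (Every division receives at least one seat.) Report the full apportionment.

Claybrook: 3, Fernley: 9, Oakdale: 4, Pinehurst: 13, Ashgrove: 8, Rivermont: 2, Millford: 9

With divisor 106744: modified quotas Claybrook 3.297, Fernley 9.284, Oakdale 3.902, Pinehurst 12.847, Ashgrove 7.644, Rivermont 1.988, Millford 9.202.
Geometric-mean thresholds: Claybrook √(3·4)=3.464, Fernley √(9·10)=9.487, Oakdale √(3·4)=3.464, Pinehurst √(12·13)=12.490, Ashgrove √(7·8)=7.483, Rivermont √(1·2)=1.414, Millford √(9·10)=9.487.
Each quota rounded against its threshold gives Claybrook 3, Fernley 9, Oakdale 4, Pinehurst 13, Ashgrove 8, Rivermont 2, Millford 9 (total 48).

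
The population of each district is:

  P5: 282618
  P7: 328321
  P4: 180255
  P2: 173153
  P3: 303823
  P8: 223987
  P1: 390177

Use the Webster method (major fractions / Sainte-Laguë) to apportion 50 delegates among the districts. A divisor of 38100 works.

With modified divisor 38100: modified quotas P5 7.418, P7 8.617, P4 4.731, P2 4.545, P3 7.974, P8 5.879, P1 10.241.
Rounding to the nearest integer: P5 7, P7 9, P4 5, P2 5, P3 8, P8 6, P1 10 (total 50).

P5 7, P7 9, P4 5, P2 5, P3 8, P8 6, P1 10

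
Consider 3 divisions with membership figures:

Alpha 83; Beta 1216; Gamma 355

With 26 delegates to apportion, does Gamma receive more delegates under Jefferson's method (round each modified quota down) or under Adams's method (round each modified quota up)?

Adams

Jefferson: Alpha 1, Beta 20, Gamma 5.
Adams: Alpha 2, Beta 18, Gamma 6.
Gamma gets 5 under Jefferson and 6 under Adams.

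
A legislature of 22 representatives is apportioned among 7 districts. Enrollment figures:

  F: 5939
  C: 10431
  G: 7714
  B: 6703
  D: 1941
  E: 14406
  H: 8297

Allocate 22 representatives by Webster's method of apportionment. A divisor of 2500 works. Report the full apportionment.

F: 2, C: 4, G: 3, B: 3, D: 1, E: 6, H: 3

With modified divisor 2500: modified quotas F 2.376, C 4.172, G 3.086, B 2.681, D 0.776, E 5.762, H 3.319.
Rounding to the nearest integer: F 2, C 4, G 3, B 3, D 1, E 6, H 3 (total 22).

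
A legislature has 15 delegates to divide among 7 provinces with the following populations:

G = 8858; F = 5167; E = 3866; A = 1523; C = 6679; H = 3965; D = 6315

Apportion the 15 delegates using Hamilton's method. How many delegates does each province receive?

G 4, F 2, E 1, A 1, C 3, H 2, D 2

The standard divisor is 36373/15 ≈ 2424.867.
Standard quotas: G 3.6530, F 2.1308, E 1.5943, A 0.6281, C 2.7544, H 1.6351, D 2.6043.
Lower quotas: G 3, F 2, E 1, A 0, C 2, H 1, D 2 (sum 11, leaving 4 seats).
Remainders in descending order: C 0.7544, G 0.6530, H 0.6351, A 0.6281, D 0.6043, E 0.5943, F 0.1308.
Largest remainders: C, G, H, A receive the extra seats.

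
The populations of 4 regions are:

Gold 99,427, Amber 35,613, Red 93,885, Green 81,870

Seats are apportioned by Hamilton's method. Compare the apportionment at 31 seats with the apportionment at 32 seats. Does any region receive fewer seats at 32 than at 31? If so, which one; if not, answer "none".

none

At 31 seats: Gold 10, Amber 4, Red 9, Green 8.
At 32 seats: Gold 10, Amber 4, Red 10, Green 8.
No region's allocation decreased.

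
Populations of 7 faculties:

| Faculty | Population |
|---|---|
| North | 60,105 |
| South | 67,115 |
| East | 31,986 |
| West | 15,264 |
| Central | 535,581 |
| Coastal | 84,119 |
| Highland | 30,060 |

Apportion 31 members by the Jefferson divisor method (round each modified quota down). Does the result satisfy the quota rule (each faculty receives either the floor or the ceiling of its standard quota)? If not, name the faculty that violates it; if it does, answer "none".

Standard quotas: North 2.261, South 2.524, East 1.203, West 0.574, Central 20.144, Coastal 3.164, Highland 1.131.
Jefferson allocation: North 2, South 2, East 1, West 0, Central 22, Coastal 3, Highland 1.
Central has quota 20.144 (lower 20, upper 21) but receives 22 — outside the quota interval.

Central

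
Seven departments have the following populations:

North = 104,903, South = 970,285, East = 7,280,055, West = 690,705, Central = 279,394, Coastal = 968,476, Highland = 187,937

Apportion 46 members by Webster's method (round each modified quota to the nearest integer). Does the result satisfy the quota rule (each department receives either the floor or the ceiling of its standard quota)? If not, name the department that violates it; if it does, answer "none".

East

Standard quotas: North 0.460, South 4.258, East 31.949, West 3.031, Central 1.226, Coastal 4.250, Highland 0.825.
Webster allocation: North 0, South 4, East 33, West 3, Central 1, Coastal 4, Highland 1.
East has quota 31.949 (lower 31, upper 32) but receives 33 — outside the quota interval.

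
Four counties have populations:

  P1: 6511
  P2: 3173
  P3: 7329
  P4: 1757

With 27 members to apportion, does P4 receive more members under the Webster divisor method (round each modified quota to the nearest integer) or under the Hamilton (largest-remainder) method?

Webster: P1 9, P2 5, P3 10, P4 3.
Hamilton: P1 9, P2 5, P3 11, P4 2.
P4 gets 3 under Webster and 2 under Hamilton.

Webster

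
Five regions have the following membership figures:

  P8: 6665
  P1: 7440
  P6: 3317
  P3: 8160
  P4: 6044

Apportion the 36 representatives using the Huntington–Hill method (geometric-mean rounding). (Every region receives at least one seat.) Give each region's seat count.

With divisor 884: modified quotas P8 7.540, P1 8.416, P6 3.752, P3 9.231, P4 6.837.
Geometric-mean thresholds: P8 √(7·8)=7.483, P1 √(8·9)=8.485, P6 √(3·4)=3.464, P3 √(9·10)=9.487, P4 √(6·7)=6.481.
Each quota rounded against its threshold gives P8 8, P1 8, P6 4, P3 9, P4 7 (total 36).

P8=8, P1=8, P6=4, P3=9, P4=7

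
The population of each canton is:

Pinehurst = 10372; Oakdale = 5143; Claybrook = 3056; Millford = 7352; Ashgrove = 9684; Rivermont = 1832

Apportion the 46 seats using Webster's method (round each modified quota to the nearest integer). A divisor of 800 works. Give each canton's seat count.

With modified divisor 800: modified quotas Pinehurst 12.965, Oakdale 6.429, Claybrook 3.820, Millford 9.190, Ashgrove 12.105, Rivermont 2.290.
Rounding to the nearest integer: Pinehurst 13, Oakdale 6, Claybrook 4, Millford 9, Ashgrove 12, Rivermont 2 (total 46).

Pinehurst 13, Oakdale 6, Claybrook 4, Millford 9, Ashgrove 12, Rivermont 2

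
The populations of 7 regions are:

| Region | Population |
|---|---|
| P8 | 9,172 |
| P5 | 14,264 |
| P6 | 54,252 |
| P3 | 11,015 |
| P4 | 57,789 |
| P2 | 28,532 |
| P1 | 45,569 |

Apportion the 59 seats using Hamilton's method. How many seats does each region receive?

P8: 2; P5: 4; P6: 15; P3: 3; P4: 15; P2: 8; P1: 12

Total 220593; standard divisor 220593/59 ≈ 3738.864.
Standard quotas: P8 2.4532, P5 3.8151, P6 14.5103, P3 2.9461, P4 15.4563, P2 7.6312, P1 12.1879.
Lower quotas: P8 2, P5 3, P6 14, P3 2, P4 15, P2 7, P1 12 (sum 55, leaving 4 seats).
Remainders in descending order: P3 0.9461, P5 0.8151, P2 0.6312, P6 0.5103, P4 0.4563, P8 0.4532, P1 0.1879.
Largest remainders: P3, P5, P2, P6 receive the extra seats.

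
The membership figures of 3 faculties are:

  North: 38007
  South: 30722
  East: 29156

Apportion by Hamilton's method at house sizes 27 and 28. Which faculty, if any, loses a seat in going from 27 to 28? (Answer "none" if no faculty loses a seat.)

At 27 seats: North 11, South 8, East 8.
At 28 seats: North 11, South 9, East 8.
No faculty's allocation decreased.

none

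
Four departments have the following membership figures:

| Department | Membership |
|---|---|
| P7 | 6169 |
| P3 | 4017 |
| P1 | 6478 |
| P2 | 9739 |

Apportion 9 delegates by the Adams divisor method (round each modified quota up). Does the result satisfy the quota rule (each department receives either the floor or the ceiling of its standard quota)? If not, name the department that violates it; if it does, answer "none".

none

Standard quotas: P7 2.103, P3 1.369, P1 2.208, P2 3.320.
Adams allocation: P7 2, P3 2, P1 2, P2 3.
Every allocation lies between the lower and upper quota.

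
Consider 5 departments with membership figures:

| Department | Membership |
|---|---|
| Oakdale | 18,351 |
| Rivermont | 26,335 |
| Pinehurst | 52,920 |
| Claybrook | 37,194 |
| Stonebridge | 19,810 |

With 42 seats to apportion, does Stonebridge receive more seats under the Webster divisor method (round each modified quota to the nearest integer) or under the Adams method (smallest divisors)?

Adams

Webster: Oakdale 5, Rivermont 7, Pinehurst 15, Claybrook 10, Stonebridge 5.
Adams: Oakdale 5, Rivermont 7, Pinehurst 14, Claybrook 10, Stonebridge 6.
Stonebridge gets 5 under Webster and 6 under Adams.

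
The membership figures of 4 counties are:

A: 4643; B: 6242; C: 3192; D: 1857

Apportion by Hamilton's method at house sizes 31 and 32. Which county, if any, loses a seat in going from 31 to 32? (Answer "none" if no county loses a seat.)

At 31 seats: A 9, B 12, C 6, D 4.
At 32 seats: A 9, B 13, C 6, D 4.
No county's allocation decreased.

none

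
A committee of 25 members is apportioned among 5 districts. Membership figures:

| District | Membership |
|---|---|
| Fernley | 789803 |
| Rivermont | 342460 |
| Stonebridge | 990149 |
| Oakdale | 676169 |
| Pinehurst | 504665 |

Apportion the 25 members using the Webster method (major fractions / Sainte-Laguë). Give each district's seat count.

Standard divisor 3303246/25 ≈ 132129.84; standard quotas: Fernley 5.977, Rivermont 2.592, Stonebridge 7.494, Oakdale 5.117, Pinehurst 3.819.
Rounding to the nearest integer gives Fernley 6, Rivermont 3, Stonebridge 7, Oakdale 5, Pinehurst 4 — total 25, matching the house size, so no adjustment is needed.

Fernley 6, Rivermont 3, Stonebridge 7, Oakdale 5, Pinehurst 4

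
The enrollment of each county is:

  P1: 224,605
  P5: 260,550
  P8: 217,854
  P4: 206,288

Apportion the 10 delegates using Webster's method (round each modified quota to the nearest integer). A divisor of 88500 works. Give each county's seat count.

P1: 3, P5: 3, P8: 2, P4: 2

With modified divisor 88500: modified quotas P1 2.538, P5 2.944, P8 2.462, P4 2.331.
Rounding to the nearest integer: P1 3, P5 3, P8 2, P4 2 (total 10).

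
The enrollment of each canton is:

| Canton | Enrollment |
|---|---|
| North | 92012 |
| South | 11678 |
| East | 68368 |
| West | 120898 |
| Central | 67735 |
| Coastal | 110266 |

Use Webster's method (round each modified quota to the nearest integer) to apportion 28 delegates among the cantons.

Standard divisor 470957/28 ≈ 16819.893; standard quotas: North 5.470, South 0.694, East 4.065, West 7.188, Central 4.027, Coastal 6.556.
Rounding to the nearest integer gives North 5, South 1, East 4, West 7, Central 4, Coastal 7 — total 28, matching the house size, so no adjustment is needed.

North 5; South 1; East 4; West 7; Central 4; Coastal 7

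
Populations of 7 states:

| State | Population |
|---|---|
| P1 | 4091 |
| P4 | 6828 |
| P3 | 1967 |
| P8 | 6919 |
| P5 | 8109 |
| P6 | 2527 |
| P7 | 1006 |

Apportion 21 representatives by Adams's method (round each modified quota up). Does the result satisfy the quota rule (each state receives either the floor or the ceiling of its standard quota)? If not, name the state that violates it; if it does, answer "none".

Standard quotas: P1 2.732, P4 4.560, P3 1.314, P8 4.620, P5 5.415, P6 1.688, P7 0.672.
Adams allocation: P1 3, P4 4, P3 2, P8 4, P5 5, P6 2, P7 1.
Every allocation lies between the lower and upper quota.

none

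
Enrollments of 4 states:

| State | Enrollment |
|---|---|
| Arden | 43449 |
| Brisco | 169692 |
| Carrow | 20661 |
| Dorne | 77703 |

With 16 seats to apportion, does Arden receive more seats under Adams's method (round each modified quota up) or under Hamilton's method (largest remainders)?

Adams

Adams: Arden 3, Brisco 8, Carrow 1, Dorne 4.
Hamilton: Arden 2, Brisco 9, Carrow 1, Dorne 4.
Arden gets 3 under Adams and 2 under Hamilton.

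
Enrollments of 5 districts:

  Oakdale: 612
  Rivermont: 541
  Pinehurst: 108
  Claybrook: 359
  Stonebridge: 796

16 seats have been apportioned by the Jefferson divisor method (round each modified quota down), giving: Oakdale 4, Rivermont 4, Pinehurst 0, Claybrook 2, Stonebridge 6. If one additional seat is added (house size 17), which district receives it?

Oakdale

Priority for the next seat is population ÷ (current seats + 1).
Priorities: Oakdale 122.400, Rivermont 108.200, Pinehurst 108.000, Claybrook 119.667, Stonebridge 113.714.
Highest priority: Oakdale.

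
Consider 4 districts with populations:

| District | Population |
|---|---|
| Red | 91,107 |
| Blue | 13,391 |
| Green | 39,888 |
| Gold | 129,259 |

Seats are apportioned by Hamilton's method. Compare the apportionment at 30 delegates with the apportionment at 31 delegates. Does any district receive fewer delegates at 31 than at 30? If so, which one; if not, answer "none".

At 30 seats: Red 10, Blue 2, Green 4, Gold 14.
At 31 seats: Red 10, Blue 1, Green 5, Gold 15.
Blue drops from 2 to 1.

Blue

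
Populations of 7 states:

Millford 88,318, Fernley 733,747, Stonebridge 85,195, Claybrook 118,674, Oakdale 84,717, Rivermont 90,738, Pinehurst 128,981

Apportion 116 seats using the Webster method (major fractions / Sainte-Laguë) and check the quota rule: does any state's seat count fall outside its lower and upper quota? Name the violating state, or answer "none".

Standard quotas: Millford 7.701, Fernley 63.978, Stonebridge 7.428, Claybrook 10.348, Oakdale 7.387, Rivermont 7.912, Pinehurst 11.246.
Webster allocation: Millford 8, Fernley 65, Stonebridge 7, Claybrook 10, Oakdale 7, Rivermont 8, Pinehurst 11.
Fernley has quota 63.978 (lower 63, upper 64) but receives 65 — outside the quota interval.

Fernley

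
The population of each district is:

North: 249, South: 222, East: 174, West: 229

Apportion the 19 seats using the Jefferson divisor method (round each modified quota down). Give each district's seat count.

North: 5, South: 5, East: 4, West: 5

Standard divisor 874/19 ≈ 46; standard quotas: North 5.413, South 4.826, East 3.783, West 4.978.
Rounding down gives 5, 4, 3, 4 = 16 seats, so the divisor must be adjusted.
With modified divisor 42: modified quotas North 5.929, South 5.286, East 4.143, West 5.452.
Rounding down: North 5, South 5, East 4, West 5 (total 19).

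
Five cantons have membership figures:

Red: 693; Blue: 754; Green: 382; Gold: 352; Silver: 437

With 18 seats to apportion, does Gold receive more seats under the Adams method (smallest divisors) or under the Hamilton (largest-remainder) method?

Adams: Red 4, Blue 5, Green 3, Gold 3, Silver 3.
Hamilton: Red 5, Blue 5, Green 3, Gold 2, Silver 3.
Gold gets 3 under Adams and 2 under Hamilton.

Adams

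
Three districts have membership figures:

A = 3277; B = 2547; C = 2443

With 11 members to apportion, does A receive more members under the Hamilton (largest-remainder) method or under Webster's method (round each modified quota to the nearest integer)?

Hamilton: A 4, B 4, C 3.
Webster: A 5, B 3, C 3.
A gets 4 under Hamilton and 5 under Webster.

Webster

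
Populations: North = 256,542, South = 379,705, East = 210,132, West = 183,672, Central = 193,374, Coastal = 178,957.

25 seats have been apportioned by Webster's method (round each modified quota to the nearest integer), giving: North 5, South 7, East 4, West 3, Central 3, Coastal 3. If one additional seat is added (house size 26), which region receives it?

Central

Priority for the next seat is population ÷ (current seats + 0.5).
Priorities: North 46644.000, South 50627.333, East 46696.000, West 52477.714, Central 55249.714, Coastal 51130.571.
Highest priority: Central.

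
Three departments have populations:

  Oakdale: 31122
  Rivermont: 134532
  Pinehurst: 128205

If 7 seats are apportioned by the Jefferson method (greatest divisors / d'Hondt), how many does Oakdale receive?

0

Standard divisor 293859/7 ≈ 41979.857; standard quotas: Oakdale 0.741, Rivermont 3.205, Pinehurst 3.054.
Rounding down gives 0, 3, 3 = 6 seats, so the divisor must be adjusted.
With modified divisor 32800: modified quotas Oakdale 0.949, Rivermont 4.102, Pinehurst 3.909.
Rounding down: Oakdale 0, Rivermont 4, Pinehurst 3 (total 7).
Oakdale receives 0.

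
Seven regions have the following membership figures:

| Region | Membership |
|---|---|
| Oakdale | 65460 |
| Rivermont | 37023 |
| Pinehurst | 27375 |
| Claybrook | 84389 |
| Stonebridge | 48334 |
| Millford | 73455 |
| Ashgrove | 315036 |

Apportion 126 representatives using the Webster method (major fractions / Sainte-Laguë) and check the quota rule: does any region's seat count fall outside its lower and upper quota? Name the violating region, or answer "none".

Ashgrove

Standard quotas: Oakdale 12.668, Rivermont 7.165, Pinehurst 5.298, Claybrook 16.332, Stonebridge 9.354, Millford 14.216, Ashgrove 60.968.
Webster allocation: Oakdale 13, Rivermont 7, Pinehurst 5, Claybrook 16, Stonebridge 9, Millford 14, Ashgrove 62.
Ashgrove has quota 60.968 (lower 60, upper 61) but receives 62 — outside the quota interval.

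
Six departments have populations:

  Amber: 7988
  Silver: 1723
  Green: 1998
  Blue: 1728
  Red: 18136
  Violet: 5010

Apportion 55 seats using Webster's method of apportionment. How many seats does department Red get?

Standard divisor 36583/55 ≈ 665.145; standard quotas: Amber 12.009, Silver 2.590, Green 3.004, Blue 2.598, Red 27.266, Violet 7.532.
Rounding to the nearest integer gives 12, 3, 3, 3, 27, 8 = 56 seats, so the divisor must be adjusted.
With modified divisor 680: modified quotas Amber 11.747, Silver 2.534, Green 2.938, Blue 2.541, Red 26.671, Violet 7.368.
Rounding to the nearest integer: Amber 12, Silver 3, Green 3, Blue 3, Red 27, Violet 7 (total 55).
Red receives 27.

27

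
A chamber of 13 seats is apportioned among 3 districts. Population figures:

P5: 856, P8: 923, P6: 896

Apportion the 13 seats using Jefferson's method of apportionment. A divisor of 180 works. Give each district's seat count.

P5 4; P8 5; P6 4

With modified divisor 180: modified quotas P5 4.756, P8 5.128, P6 4.978.
Rounding down: P5 4, P8 5, P6 4 (total 13).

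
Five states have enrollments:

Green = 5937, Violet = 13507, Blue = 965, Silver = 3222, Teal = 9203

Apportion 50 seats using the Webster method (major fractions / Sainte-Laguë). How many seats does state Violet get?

21

Standard divisor 32834/50 ≈ 656.68; standard quotas: Green 9.041, Violet 20.569, Blue 1.470, Silver 4.906, Teal 14.014.
Rounding to the nearest integer gives Green 9, Violet 21, Blue 1, Silver 5, Teal 14 — total 50, matching the house size, so no adjustment is needed.
Violet receives 21.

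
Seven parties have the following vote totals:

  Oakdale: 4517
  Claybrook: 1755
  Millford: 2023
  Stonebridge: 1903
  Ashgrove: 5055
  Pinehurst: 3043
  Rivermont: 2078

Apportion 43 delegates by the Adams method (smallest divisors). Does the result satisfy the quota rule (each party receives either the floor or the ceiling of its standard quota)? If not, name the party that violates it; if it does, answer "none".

Standard quotas: Oakdale 9.533, Claybrook 3.704, Millford 4.270, Stonebridge 4.016, Ashgrove 10.669, Pinehurst 6.422, Rivermont 4.386.
Adams allocation: Oakdale 9, Claybrook 4, Millford 4, Stonebridge 4, Ashgrove 10, Pinehurst 7, Rivermont 5.
Every allocation lies between the lower and upper quota.

none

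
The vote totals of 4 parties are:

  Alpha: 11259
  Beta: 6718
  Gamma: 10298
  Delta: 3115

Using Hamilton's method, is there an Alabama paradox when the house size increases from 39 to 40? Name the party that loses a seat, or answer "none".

At 39 seats: Alpha 14, Beta 8, Gamma 13, Delta 4.
At 40 seats: Alpha 14, Beta 9, Gamma 13, Delta 4.
No party's allocation decreased.

none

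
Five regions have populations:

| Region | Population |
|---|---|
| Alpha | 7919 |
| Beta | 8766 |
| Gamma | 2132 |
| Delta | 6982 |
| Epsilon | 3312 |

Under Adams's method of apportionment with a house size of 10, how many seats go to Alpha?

Standard divisor 29111/10 ≈ 2911.1; standard quotas: Alpha 2.720, Beta 3.011, Gamma 0.732, Delta 2.398, Epsilon 1.138.
Rounding up gives 3, 4, 1, 3, 2 = 13 seats, so the divisor must be adjusted.
With modified divisor 3700: modified quotas Alpha 2.140, Beta 2.369, Gamma 0.576, Delta 1.887, Epsilon 0.895.
Rounding up: Alpha 3, Beta 3, Gamma 1, Delta 2, Epsilon 1 (total 10).
Alpha receives 3.

3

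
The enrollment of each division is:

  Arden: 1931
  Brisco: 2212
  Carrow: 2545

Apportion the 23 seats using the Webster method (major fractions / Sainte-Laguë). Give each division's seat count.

Arden 7, Brisco 7, Carrow 9

Standard divisor 6688/23 ≈ 290.783; standard quotas: Arden 6.641, Brisco 7.607, Carrow 8.752.
Rounding to the nearest integer gives 7, 8, 9 = 24 seats, so the divisor must be adjusted.
With modified divisor 296: modified quotas Arden 6.524, Brisco 7.473, Carrow 8.598.
Rounding to the nearest integer: Arden 7, Brisco 7, Carrow 9 (total 23).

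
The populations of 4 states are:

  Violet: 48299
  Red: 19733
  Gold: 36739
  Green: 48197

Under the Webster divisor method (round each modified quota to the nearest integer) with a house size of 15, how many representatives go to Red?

Standard divisor 152968/15 ≈ 10197.867; standard quotas: Violet 4.736, Red 1.935, Gold 3.603, Green 4.726.
Rounding to the nearest integer gives 5, 2, 4, 5 = 16 seats, so the divisor must be adjusted.
With modified divisor 10600: modified quotas Violet 4.557, Red 1.862, Gold 3.466, Green 4.547.
Rounding to the nearest integer: Violet 5, Red 2, Gold 3, Green 5 (total 15).
Red receives 2.

2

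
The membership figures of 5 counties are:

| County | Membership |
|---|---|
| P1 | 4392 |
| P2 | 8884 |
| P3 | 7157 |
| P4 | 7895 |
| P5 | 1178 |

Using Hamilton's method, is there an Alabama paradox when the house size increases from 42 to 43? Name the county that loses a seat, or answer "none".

none

At 42 seats: P1 6, P2 13, P3 10, P4 11, P5 2.
At 43 seats: P1 6, P2 13, P3 10, P4 12, P5 2.
No county's allocation decreased.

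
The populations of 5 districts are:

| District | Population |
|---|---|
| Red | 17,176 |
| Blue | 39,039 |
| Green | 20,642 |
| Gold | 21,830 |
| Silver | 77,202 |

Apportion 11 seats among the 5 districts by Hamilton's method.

Standard divisor: 175889 ÷ 11 ≈ 15989.909.
Standard quotas: Red 1.0742, Blue 2.4415, Green 1.2909, Gold 1.3652, Silver 4.8282.
Lower quotas: Red 1, Blue 2, Green 1, Gold 1, Silver 4 (sum 9, leaving 2 seats).
Remainders in descending order: Silver 0.8282, Blue 0.4415, Gold 0.3652, Green 0.2909, Red 0.0742.
The surplus seats go to Silver, Blue.

Red 1; Blue 3; Green 1; Gold 1; Silver 5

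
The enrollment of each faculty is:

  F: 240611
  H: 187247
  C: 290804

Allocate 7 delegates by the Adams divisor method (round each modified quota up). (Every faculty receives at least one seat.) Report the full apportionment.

F 2, H 2, C 3

Standard divisor 718662/7 ≈ 102666; standard quotas: F 2.344, H 1.824, C 2.833.
Rounding up gives 3, 2, 3 = 8 seats, so the divisor must be adjusted.
With modified divisor 132900: modified quotas F 1.810, H 1.409, C 2.188.
Rounding up: F 2, H 2, C 3 (total 7).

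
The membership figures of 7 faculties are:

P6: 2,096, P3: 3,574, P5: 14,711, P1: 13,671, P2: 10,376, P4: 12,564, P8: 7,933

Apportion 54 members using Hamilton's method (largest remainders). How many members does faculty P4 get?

10

The standard divisor is 64925/54 ≈ 1202.315.
Standard quotas: P6 1.7433, P3 2.9726, P5 12.2356, P1 11.3706, P2 8.6300, P4 10.4498, P8 6.5981.
Lower quotas: P6 1, P3 2, P5 12, P1 11, P2 8, P4 10, P8 6 (sum 50, leaving 4 seats).
Remainders in descending order: P3 0.9726, P6 0.7433, P2 0.6300, P8 0.5981, P4 0.4498, P1 0.3706, P5 0.2356.
The surplus seats go to P3, P6, P2, P8.
P4 receives 10.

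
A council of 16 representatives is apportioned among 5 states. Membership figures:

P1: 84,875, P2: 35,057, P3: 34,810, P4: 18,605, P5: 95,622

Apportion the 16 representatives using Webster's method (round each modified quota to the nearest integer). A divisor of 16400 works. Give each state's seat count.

With modified divisor 16400: modified quotas P1 5.175, P2 2.138, P3 2.123, P4 1.134, P5 5.831.
Rounding to the nearest integer: P1 5, P2 2, P3 2, P4 1, P5 6 (total 16).

P1 5, P2 2, P3 2, P4 1, P5 6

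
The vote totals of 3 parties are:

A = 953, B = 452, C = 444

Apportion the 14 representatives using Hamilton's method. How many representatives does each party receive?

The standard divisor is 1849/14 ≈ 132.071.
Standard quotas: A 7.216, B 3.422, C 3.362.
Lower quotas: A 7, B 3, C 3 (sum 13, leaving 1 seat).
Remainders in descending order: B 0.422, C 0.362, A 0.216.
Largest remainder: B receives the extra seat.

A 7; B 4; C 3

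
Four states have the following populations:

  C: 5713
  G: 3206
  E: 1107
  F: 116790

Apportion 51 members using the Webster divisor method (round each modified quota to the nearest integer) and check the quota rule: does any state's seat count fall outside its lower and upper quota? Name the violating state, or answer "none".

Standard quotas: C 2.298, G 1.289, E 0.445, F 46.968.
Webster allocation: C 2, G 1, E 0, F 48.
F has quota 46.968 (lower 46, upper 47) but receives 48 — outside the quota interval.

F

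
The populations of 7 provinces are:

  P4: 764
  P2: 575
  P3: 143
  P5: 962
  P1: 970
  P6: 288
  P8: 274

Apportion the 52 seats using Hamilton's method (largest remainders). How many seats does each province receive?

P4 10, P2 7, P3 2, P5 12, P1 13, P6 4, P8 4

Total 3976; standard divisor 3976/52 ≈ 76.462.
Standard quotas: P4 9.992, P2 7.520, P3 1.870, P5 12.581, P1 12.686, P6 3.767, P8 3.584.
Lower quotas: P4 9, P2 7, P3 1, P5 12, P1 12, P6 3, P8 3 (sum 47, leaving 5 seats).
Remainders in descending order: P4 0.992, P3 0.870, P6 0.767, P1 0.686, P8 0.584, P5 0.581, P2 0.520.
The surplus seats go to P4, P3, P6, P1, P8.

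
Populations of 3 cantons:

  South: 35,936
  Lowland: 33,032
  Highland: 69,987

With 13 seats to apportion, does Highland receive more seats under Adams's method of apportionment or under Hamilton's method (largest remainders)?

Hamilton

Adams: South 4, Lowland 3, Highland 6.
Hamilton: South 3, Lowland 3, Highland 7.
Highland gets 6 under Adams and 7 under Hamilton.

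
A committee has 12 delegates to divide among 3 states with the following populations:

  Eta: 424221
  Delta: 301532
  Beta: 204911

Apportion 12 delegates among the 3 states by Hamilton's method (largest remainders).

The standard divisor is 930664/12 ≈ 77555.333.
Standard quotas: Eta 5.4699, Delta 3.8880, Beta 2.6421.
Lower quotas: Eta 5, Delta 3, Beta 2 (sum 10, leaving 2 seats).
Remainders in descending order: Delta 0.8880, Beta 0.6421, Eta 0.4699.
Largest remainders: Delta, Beta receive the extra seats.

Eta=5, Delta=4, Beta=3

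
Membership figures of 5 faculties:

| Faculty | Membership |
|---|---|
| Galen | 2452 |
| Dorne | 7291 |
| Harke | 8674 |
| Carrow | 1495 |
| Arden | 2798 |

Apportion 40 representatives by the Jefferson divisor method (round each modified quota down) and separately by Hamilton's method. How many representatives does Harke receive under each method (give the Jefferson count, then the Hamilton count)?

Jefferson: Galen 4, Dorne 13, Harke 16, Carrow 2, Arden 5.
Hamilton: Galen 4, Dorne 13, Harke 15, Carrow 3, Arden 5.
Harke gets 16 under Jefferson and 15 under Hamilton.

16 and 15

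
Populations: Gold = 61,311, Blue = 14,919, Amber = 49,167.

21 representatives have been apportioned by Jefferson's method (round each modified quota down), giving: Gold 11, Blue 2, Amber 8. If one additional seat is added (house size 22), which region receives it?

Priority for the next seat is population ÷ (current seats + 1).
Priorities: Gold 5109.250, Blue 4973.000, Amber 5463.000.
Highest priority: Amber.

Amber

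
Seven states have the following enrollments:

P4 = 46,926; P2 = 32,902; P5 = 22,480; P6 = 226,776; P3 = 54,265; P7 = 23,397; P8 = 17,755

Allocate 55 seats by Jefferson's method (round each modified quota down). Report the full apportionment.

Standard divisor 424501/55 ≈ 7718.2; standard quotas: P4 6.080, P2 4.263, P5 2.913, P6 29.382, P3 7.031, P7 3.031, P8 2.300.
Rounding down gives 6, 4, 2, 29, 7, 3, 2 = 53 seats, so the divisor must be adjusted.
With modified divisor 7400: modified quotas P4 6.341, P2 4.446, P5 3.038, P6 30.645, P3 7.333, P7 3.162, P8 2.399.
Rounding down: P4 6, P2 4, P5 3, P6 30, P3 7, P7 3, P8 2 (total 55).

P4: 6, P2: 4, P5: 3, P6: 30, P3: 7, P7: 3, P8: 2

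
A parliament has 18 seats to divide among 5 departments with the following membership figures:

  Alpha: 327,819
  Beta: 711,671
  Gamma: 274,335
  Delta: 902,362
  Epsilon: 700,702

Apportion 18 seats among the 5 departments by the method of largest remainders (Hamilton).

Standard divisor: 2916889 ÷ 18 ≈ 162049.389.
Standard quotas: Alpha 2.0230, Beta 4.3917, Gamma 1.6929, Delta 5.5684, Epsilon 4.3240.
Lower quotas: Alpha 2, Beta 4, Gamma 1, Delta 5, Epsilon 4 (sum 16, leaving 2 seats).
Remainders in descending order: Gamma 0.6929, Delta 0.5684, Beta 0.3917, Epsilon 0.3240, Alpha 0.0230.
Largest remainders: Gamma, Delta receive the extra seats.

Alpha: 2, Beta: 4, Gamma: 2, Delta: 6, Epsilon: 4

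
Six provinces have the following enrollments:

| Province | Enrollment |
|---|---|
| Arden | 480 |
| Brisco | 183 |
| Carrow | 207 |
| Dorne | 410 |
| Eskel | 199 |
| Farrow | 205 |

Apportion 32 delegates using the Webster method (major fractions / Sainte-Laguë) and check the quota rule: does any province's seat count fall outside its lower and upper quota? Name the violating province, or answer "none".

none

Standard quotas: Arden 9.121, Brisco 3.477, Carrow 3.933, Dorne 7.791, Eskel 3.781, Farrow 3.895.
Webster allocation: Arden 9, Brisco 3, Carrow 4, Dorne 8, Eskel 4, Farrow 4.
Every allocation lies between the lower and upper quota.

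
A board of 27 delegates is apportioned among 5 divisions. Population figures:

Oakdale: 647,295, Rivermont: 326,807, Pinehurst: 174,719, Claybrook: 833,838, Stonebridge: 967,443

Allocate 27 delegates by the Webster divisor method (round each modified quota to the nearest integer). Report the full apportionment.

Oakdale 6; Rivermont 3; Pinehurst 2; Claybrook 7; Stonebridge 9

Standard divisor 2950102/27 ≈ 109263.037; standard quotas: Oakdale 5.924, Rivermont 2.991, Pinehurst 1.599, Claybrook 7.631, Stonebridge 8.854.
Rounding to the nearest integer gives 6, 3, 2, 8, 9 = 28 seats, so the divisor must be adjusted.
With modified divisor 112500: modified quotas Oakdale 5.754, Rivermont 2.905, Pinehurst 1.553, Claybrook 7.412, Stonebridge 8.599.
Rounding to the nearest integer: Oakdale 6, Rivermont 3, Pinehurst 2, Claybrook 7, Stonebridge 9 (total 27).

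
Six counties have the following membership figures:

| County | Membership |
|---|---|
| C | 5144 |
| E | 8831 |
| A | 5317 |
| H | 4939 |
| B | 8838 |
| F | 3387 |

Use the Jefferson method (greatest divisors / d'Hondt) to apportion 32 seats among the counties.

Standard divisor 36456/32 ≈ 1139.25; standard quotas: C 4.515, E 7.752, A 4.667, H 4.335, B 7.758, F 2.973.
Rounding down gives 4, 7, 4, 4, 7, 2 = 28 seats, so the divisor must be adjusted.
With modified divisor 1050: modified quotas C 4.899, E 8.410, A 5.064, H 4.704, B 8.417, F 3.226.
Rounding down: C 4, E 8, A 5, H 4, B 8, F 3 (total 32).

C=4; E=8; A=5; H=4; B=8; F=3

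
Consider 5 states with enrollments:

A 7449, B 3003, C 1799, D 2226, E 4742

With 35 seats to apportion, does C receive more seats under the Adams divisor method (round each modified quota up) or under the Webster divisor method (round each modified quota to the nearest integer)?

Adams

Adams: A 13, B 6, C 4, D 4, E 8.
Webster: A 14, B 5, C 3, D 4, E 9.
C gets 4 under Adams and 3 under Webster.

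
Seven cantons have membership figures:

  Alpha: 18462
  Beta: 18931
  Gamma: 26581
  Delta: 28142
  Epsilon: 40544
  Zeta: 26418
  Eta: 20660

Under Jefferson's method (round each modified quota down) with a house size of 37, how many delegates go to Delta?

6

Standard divisor 179738/37 ≈ 4857.784; standard quotas: Alpha 3.800, Beta 3.897, Gamma 5.472, Delta 5.793, Epsilon 8.346, Zeta 5.438, Eta 4.253.
Rounding down gives 3, 3, 5, 5, 8, 5, 4 = 33 seats, so the divisor must be adjusted.
With modified divisor 4470: modified quotas Alpha 4.130, Beta 4.235, Gamma 5.947, Delta 6.296, Epsilon 9.070, Zeta 5.910, Eta 4.622.
Rounding down: Alpha 4, Beta 4, Gamma 5, Delta 6, Epsilon 9, Zeta 5, Eta 4 (total 37).
Delta receives 6.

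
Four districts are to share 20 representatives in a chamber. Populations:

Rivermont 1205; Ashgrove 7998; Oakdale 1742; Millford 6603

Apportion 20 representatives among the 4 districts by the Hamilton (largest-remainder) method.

Total 17548; standard divisor 17548/20 ≈ 877.4.
Standard quotas: Rivermont 1.3734, Ashgrove 9.1156, Oakdale 1.9854, Millford 7.5256.
Lower quotas: Rivermont 1, Ashgrove 9, Oakdale 1, Millford 7 (sum 18, leaving 2 seats).
Remainders in descending order: Oakdale 0.9854, Millford 0.5256, Rivermont 0.3734, Ashgrove 0.1156.
Largest remainders: Oakdale, Millford receive the extra seats.

Rivermont 1; Ashgrove 9; Oakdale 2; Millford 8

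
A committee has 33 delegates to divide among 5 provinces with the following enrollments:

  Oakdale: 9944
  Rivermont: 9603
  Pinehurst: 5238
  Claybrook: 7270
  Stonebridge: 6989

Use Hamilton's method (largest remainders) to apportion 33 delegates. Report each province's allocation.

Oakdale=8; Rivermont=8; Pinehurst=5; Claybrook=6; Stonebridge=6

Standard divisor: 39044 ÷ 33 ≈ 1183.152.
Standard quotas: Oakdale 8.4047, Rivermont 8.1165, Pinehurst 4.4272, Claybrook 6.1446, Stonebridge 5.9071.
Lower quotas: Oakdale 8, Rivermont 8, Pinehurst 4, Claybrook 6, Stonebridge 5 (sum 31, leaving 2 seats).
Remainders in descending order: Stonebridge 0.9071, Pinehurst 0.4272, Oakdale 0.4047, Claybrook 0.1446, Rivermont 0.1165.
Largest remainders: Stonebridge, Pinehurst receive the extra seats.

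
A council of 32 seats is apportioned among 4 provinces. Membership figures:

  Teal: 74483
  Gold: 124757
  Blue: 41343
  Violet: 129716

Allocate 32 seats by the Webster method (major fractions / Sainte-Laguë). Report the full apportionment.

Teal 6; Gold 11; Blue 4; Violet 11

Standard divisor 370299/32 ≈ 11571.844; standard quotas: Teal 6.437, Gold 10.781, Blue 3.573, Violet 11.210.
Rounding to the nearest integer gives Teal 6, Gold 11, Blue 4, Violet 11 — total 32, matching the house size, so no adjustment is needed.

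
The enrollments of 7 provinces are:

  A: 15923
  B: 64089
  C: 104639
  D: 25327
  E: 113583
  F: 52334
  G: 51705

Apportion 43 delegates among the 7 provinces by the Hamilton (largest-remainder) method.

A 2, B 6, C 11, D 3, E 11, F 5, G 5

Standard divisor: 427600 ÷ 43 ≈ 9944.186.
Standard quotas: A 1.6012, B 6.4449, C 10.5226, D 2.5469, E 11.4221, F 5.2628, G 5.1995.
Lower quotas: A 1, B 6, C 10, D 2, E 11, F 5, G 5 (sum 40, leaving 3 seats).
Remainders in descending order: A 0.6012, D 0.5469, C 0.5226, B 0.4449, E 0.4221, F 0.2628, G 0.1995.
Largest remainders: A, D, C receive the extra seats.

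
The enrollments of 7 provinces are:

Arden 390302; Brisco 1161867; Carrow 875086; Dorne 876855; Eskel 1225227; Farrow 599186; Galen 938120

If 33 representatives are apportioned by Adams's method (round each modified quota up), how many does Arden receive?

2

Standard divisor 6066643/33 ≈ 183837.667; standard quotas: Arden 2.123, Brisco 6.320, Carrow 4.760, Dorne 4.770, Eskel 6.665, Farrow 3.259, Galen 5.103.
Rounding up gives 3, 7, 5, 5, 7, 4, 6 = 37 seats, so the divisor must be adjusted.
With modified divisor 202000: modified quotas Arden 1.932, Brisco 5.752, Carrow 4.332, Dorne 4.341, Eskel 6.065, Farrow 2.966, Galen 4.644.
Rounding up: Arden 2, Brisco 6, Carrow 5, Dorne 5, Eskel 7, Farrow 3, Galen 5 (total 33).
Arden receives 2.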